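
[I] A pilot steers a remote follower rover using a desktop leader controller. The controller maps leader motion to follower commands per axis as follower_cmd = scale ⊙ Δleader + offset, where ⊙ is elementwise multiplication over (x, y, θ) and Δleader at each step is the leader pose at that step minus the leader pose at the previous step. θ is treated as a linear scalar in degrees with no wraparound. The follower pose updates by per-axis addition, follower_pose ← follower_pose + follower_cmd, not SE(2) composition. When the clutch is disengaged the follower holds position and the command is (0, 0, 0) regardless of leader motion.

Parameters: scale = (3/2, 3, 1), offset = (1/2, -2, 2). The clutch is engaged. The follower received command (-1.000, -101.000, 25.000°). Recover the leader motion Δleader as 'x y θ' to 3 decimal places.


-1.000 -33.000 23.000

axis x: (-1.000 − 1/2) / (3/2) = -1.000
axis y: (-101.000 − -2) / (3) = -33.000
axis θ: (25.000 − 2) / (1) = 23.000


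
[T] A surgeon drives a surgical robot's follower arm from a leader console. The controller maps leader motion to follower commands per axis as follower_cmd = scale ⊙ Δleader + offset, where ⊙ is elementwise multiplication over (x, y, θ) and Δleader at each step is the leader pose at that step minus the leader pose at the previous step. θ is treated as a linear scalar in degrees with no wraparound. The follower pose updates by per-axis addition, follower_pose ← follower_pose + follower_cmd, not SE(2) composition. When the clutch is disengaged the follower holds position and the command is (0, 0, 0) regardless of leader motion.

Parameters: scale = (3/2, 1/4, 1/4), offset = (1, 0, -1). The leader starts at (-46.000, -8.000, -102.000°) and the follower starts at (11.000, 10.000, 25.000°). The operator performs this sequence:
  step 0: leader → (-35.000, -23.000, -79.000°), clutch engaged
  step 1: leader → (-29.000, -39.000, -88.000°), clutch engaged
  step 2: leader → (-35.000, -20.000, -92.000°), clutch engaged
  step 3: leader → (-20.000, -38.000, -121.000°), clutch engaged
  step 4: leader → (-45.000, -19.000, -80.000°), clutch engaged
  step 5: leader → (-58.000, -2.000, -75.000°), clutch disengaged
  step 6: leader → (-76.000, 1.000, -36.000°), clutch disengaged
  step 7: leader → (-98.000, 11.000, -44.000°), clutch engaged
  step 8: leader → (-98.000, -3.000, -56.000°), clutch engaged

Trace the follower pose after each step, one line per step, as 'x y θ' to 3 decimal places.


28.500 6.250 29.750
38.500 2.250 26.500
30.500 7.000 24.500
54.000 2.500 16.250
17.500 7.250 25.500
17.500 7.250 25.500
17.500 7.250 25.500
-14.500 9.750 22.500
-13.500 6.250 18.500

step 0: Δleader=(11.000, -15.000, 23.000°), engaged; cmd=(17.500, -3.750, 4.750°) → follower=(28.500, 6.250, 29.750°)
step 1: Δleader=(6.000, -16.000, -9.000°), engaged; cmd=(10.000, -4.000, -3.250°) → follower=(38.500, 2.250, 26.500°)
step 2: Δleader=(-6.000, 19.000, -4.000°), engaged; cmd=(-8.000, 4.750, -2.000°) → follower=(30.500, 7.000, 24.500°)
step 3: Δleader=(15.000, -18.000, -29.000°), engaged; cmd=(23.500, -4.500, -8.250°) → follower=(54.000, 2.500, 16.250°)
step 4: Δleader=(-25.000, 19.000, 41.000°), engaged; cmd=(-36.500, 4.750, 9.250°) → follower=(17.500, 7.250, 25.500°)
step 5: Δleader=(-13.000, 17.000, 5.000°), disengaged; cmd=(0,0,0) → follower holds at (17.500, 7.250, 25.500°)
step 6: Δleader=(-18.000, 3.000, 39.000°), disengaged; cmd=(0,0,0) → follower holds at (17.500, 7.250, 25.500°)
step 7: Δleader=(-22.000, 10.000, -8.000°), engaged; cmd=(-32.000, 2.500, -3.000°) → follower=(-14.500, 9.750, 22.500°)
step 8: Δleader=(0.000, -14.000, -12.000°), engaged; cmd=(1.000, -3.500, -4.000°) → follower=(-13.500, 6.250, 18.500°)


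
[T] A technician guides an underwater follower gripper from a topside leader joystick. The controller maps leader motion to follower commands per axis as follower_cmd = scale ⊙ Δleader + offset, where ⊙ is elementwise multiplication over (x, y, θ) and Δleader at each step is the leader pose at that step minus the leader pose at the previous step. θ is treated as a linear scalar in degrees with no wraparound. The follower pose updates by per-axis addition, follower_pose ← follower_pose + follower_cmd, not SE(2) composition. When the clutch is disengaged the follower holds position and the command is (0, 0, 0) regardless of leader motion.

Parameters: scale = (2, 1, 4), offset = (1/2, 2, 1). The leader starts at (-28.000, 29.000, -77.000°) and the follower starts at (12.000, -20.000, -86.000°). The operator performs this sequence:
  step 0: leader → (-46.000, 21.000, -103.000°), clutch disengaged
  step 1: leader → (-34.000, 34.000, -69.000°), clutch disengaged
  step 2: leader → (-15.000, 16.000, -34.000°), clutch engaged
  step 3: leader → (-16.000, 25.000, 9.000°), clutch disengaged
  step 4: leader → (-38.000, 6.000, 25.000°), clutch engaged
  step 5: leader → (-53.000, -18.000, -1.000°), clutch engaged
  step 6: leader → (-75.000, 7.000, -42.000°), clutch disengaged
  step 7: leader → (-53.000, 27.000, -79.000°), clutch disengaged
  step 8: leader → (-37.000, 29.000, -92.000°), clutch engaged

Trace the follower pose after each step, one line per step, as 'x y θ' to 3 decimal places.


12.000 -20.000 -86.000
12.000 -20.000 -86.000
50.500 -36.000 55.000
50.500 -36.000 55.000
7.000 -53.000 120.000
-22.500 -75.000 17.000
-22.500 -75.000 17.000
-22.500 -75.000 17.000
10.000 -71.000 -34.000

step 0: Δleader=(-18.000, -8.000, -26.000°), disengaged; cmd=(0,0,0) → follower holds at (12.000, -20.000, -86.000°)
step 1: Δleader=(12.000, 13.000, 34.000°), disengaged; cmd=(0,0,0) → follower holds at (12.000, -20.000, -86.000°)
step 2: Δleader=(19.000, -18.000, 35.000°), engaged; cmd=(38.500, -16.000, 141.000°) → follower=(50.500, -36.000, 55.000°)
step 3: Δleader=(-1.000, 9.000, 43.000°), disengaged; cmd=(0,0,0) → follower holds at (50.500, -36.000, 55.000°)
step 4: Δleader=(-22.000, -19.000, 16.000°), engaged; cmd=(-43.500, -17.000, 65.000°) → follower=(7.000, -53.000, 120.000°)
step 5: Δleader=(-15.000, -24.000, -26.000°), engaged; cmd=(-29.500, -22.000, -103.000°) → follower=(-22.500, -75.000, 17.000°)
step 6: Δleader=(-22.000, 25.000, -41.000°), disengaged; cmd=(0,0,0) → follower holds at (-22.500, -75.000, 17.000°)
step 7: Δleader=(22.000, 20.000, -37.000°), disengaged; cmd=(0,0,0) → follower holds at (-22.500, -75.000, 17.000°)
step 8: Δleader=(16.000, 2.000, -13.000°), engaged; cmd=(32.500, 4.000, -51.000°) → follower=(10.000, -71.000, -34.000°)


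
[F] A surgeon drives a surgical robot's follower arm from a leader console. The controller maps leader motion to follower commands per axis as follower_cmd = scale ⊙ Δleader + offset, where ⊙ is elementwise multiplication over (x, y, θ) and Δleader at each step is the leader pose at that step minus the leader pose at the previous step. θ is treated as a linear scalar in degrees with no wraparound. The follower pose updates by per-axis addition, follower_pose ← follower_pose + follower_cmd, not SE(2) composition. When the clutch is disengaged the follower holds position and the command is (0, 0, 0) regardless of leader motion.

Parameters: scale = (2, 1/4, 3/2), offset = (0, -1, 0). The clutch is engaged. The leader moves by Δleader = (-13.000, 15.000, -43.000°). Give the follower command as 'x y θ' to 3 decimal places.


-26.000 2.750 -64.500

axis x: 2·-13.000 + 0 = -26.000
axis y: 1/4·15.000 + -1 = 2.750
axis θ: 3/2·-43.000 + 0 = -64.500


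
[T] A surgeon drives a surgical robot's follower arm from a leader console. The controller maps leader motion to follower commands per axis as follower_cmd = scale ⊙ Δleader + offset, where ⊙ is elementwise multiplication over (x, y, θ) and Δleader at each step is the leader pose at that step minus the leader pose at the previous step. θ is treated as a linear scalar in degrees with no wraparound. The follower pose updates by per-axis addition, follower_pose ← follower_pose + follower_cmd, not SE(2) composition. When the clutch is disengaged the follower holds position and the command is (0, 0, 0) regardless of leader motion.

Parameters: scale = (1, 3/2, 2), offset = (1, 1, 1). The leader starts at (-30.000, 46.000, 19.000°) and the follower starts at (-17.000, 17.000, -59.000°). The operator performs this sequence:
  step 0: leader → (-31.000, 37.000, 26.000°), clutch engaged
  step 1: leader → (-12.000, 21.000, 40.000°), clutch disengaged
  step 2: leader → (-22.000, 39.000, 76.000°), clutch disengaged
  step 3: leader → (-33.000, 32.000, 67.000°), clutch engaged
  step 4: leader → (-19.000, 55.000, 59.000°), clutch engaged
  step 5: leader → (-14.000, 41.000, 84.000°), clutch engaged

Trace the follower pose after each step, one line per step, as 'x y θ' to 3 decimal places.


step 0: Δleader=(-1.000, -9.000, 7.000°), engaged; cmd=(0.000, -12.500, 15.000°) → follower=(-17.000, 4.500, -44.000°)
step 1: Δleader=(19.000, -16.000, 14.000°), disengaged; cmd=(0,0,0) → follower holds at (-17.000, 4.500, -44.000°)
step 2: Δleader=(-10.000, 18.000, 36.000°), disengaged; cmd=(0,0,0) → follower holds at (-17.000, 4.500, -44.000°)
step 3: Δleader=(-11.000, -7.000, -9.000°), engaged; cmd=(-10.000, -9.500, -17.000°) → follower=(-27.000, -5.000, -61.000°)
step 4: Δleader=(14.000, 23.000, -8.000°), engaged; cmd=(15.000, 35.500, -15.000°) → follower=(-12.000, 30.500, -76.000°)
step 5: Δleader=(5.000, -14.000, 25.000°), engaged; cmd=(6.000, -20.000, 51.000°) → follower=(-6.000, 10.500, -25.000°)

-17.000 4.500 -44.000
-17.000 4.500 -44.000
-17.000 4.500 -44.000
-27.000 -5.000 -61.000
-12.000 30.500 -76.000
-6.000 10.500 -25.000


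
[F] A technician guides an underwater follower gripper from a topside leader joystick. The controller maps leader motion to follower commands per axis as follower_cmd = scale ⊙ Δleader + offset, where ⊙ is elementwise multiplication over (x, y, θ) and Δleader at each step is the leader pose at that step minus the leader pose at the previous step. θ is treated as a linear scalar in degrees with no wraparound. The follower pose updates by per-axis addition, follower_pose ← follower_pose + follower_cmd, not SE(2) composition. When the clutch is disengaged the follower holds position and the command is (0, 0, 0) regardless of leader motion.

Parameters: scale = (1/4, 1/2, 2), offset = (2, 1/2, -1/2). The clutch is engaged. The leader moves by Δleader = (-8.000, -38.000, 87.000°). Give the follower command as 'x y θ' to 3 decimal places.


axis x: 1/4·-8.000 + 2 = 0.000
axis y: 1/2·-38.000 + 1/2 = -18.500
axis θ: 2·87.000 + -1/2 = 173.500

0.000 -18.500 173.500


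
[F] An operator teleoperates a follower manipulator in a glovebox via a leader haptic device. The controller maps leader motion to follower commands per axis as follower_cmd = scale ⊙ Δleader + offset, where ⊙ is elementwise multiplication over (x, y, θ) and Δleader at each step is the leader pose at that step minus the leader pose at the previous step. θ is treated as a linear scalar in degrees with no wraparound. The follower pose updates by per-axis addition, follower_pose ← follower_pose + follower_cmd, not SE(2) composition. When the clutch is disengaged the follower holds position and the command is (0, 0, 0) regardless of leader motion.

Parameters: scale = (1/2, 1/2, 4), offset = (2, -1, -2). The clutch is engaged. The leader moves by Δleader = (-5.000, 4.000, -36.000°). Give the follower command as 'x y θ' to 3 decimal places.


-0.500 1.000 -146.000

axis x: 1/2·-5.000 + 2 = -0.500
axis y: 1/2·4.000 + -1 = 1.000
axis θ: 4·-36.000 + -2 = -146.000


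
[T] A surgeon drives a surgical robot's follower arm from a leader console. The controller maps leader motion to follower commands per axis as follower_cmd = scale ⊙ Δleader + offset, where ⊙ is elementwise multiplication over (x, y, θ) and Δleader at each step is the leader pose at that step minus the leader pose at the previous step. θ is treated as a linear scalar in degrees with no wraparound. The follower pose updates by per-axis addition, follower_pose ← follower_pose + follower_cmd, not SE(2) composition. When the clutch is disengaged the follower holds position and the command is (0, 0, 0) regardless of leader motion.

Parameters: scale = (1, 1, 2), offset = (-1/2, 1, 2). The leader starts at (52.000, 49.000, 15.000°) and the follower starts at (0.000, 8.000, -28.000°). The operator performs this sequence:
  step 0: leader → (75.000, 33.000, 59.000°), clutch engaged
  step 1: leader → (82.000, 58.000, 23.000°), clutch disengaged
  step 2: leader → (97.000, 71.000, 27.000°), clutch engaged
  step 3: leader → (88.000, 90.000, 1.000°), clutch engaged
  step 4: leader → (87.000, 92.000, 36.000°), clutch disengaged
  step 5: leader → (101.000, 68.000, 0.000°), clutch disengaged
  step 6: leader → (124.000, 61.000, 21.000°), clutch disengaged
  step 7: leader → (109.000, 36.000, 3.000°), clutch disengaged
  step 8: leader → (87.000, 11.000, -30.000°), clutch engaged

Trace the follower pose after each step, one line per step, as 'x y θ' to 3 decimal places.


step 0: Δleader=(23.000, -16.000, 44.000°), engaged; cmd=(22.500, -15.000, 90.000°) → follower=(22.500, -7.000, 62.000°)
step 1: Δleader=(7.000, 25.000, -36.000°), disengaged; cmd=(0,0,0) → follower holds at (22.500, -7.000, 62.000°)
step 2: Δleader=(15.000, 13.000, 4.000°), engaged; cmd=(14.500, 14.000, 10.000°) → follower=(37.000, 7.000, 72.000°)
step 3: Δleader=(-9.000, 19.000, -26.000°), engaged; cmd=(-9.500, 20.000, -50.000°) → follower=(27.500, 27.000, 22.000°)
step 4: Δleader=(-1.000, 2.000, 35.000°), disengaged; cmd=(0,0,0) → follower holds at (27.500, 27.000, 22.000°)
step 5: Δleader=(14.000, -24.000, -36.000°), disengaged; cmd=(0,0,0) → follower holds at (27.500, 27.000, 22.000°)
step 6: Δleader=(23.000, -7.000, 21.000°), disengaged; cmd=(0,0,0) → follower holds at (27.500, 27.000, 22.000°)
step 7: Δleader=(-15.000, -25.000, -18.000°), disengaged; cmd=(0,0,0) → follower holds at (27.500, 27.000, 22.000°)
step 8: Δleader=(-22.000, -25.000, -33.000°), engaged; cmd=(-22.500, -24.000, -64.000°) → follower=(5.000, 3.000, -42.000°)

22.500 -7.000 62.000
22.500 -7.000 62.000
37.000 7.000 72.000
27.500 27.000 22.000
27.500 27.000 22.000
27.500 27.000 22.000
27.500 27.000 22.000
27.500 27.000 22.000
5.000 3.000 -42.000


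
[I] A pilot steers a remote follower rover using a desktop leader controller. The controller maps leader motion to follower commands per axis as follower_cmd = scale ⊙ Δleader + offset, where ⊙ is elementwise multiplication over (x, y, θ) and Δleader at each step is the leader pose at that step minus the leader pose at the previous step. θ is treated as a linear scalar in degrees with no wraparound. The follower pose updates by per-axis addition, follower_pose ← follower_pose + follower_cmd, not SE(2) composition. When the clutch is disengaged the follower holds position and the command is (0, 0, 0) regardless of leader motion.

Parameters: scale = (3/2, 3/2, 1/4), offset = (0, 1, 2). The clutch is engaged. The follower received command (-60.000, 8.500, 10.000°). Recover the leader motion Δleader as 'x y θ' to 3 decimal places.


axis x: (-60.000 − 0) / (3/2) = -40.000
axis y: (8.500 − 1) / (3/2) = 5.000
axis θ: (10.000 − 2) / (1/4) = 32.000

-40.000 5.000 32.000


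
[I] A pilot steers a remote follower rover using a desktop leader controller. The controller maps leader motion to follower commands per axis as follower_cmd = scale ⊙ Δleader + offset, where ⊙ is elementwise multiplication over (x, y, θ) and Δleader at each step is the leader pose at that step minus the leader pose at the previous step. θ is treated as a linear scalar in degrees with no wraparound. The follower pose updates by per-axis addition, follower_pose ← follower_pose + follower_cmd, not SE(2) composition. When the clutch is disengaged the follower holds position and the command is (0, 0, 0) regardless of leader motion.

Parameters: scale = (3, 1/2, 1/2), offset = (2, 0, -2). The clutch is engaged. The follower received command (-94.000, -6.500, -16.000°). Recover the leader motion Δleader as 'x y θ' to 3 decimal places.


-32.000 -13.000 -28.000

axis x: (-94.000 − 2) / (3) = -32.000
axis y: (-6.500 − 0) / (1/2) = -13.000
axis θ: (-16.000 − -2) / (1/2) = -28.000


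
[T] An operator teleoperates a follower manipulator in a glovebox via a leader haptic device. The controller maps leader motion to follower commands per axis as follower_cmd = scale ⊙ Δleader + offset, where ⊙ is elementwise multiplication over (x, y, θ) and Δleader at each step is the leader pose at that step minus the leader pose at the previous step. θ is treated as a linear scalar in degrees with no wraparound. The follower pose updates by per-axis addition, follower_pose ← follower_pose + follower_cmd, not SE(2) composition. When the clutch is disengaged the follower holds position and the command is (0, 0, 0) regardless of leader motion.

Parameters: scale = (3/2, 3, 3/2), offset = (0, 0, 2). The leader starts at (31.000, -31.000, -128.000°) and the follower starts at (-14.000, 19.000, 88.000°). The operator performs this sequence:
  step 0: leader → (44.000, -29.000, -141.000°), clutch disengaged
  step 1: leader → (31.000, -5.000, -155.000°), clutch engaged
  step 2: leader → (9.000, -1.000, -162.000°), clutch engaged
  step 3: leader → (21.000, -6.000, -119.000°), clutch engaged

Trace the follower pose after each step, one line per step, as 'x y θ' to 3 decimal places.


step 0: Δleader=(13.000, 2.000, -13.000°), disengaged; cmd=(0,0,0) → follower holds at (-14.000, 19.000, 88.000°)
step 1: Δleader=(-13.000, 24.000, -14.000°), engaged; cmd=(-19.500, 72.000, -19.000°) → follower=(-33.500, 91.000, 69.000°)
step 2: Δleader=(-22.000, 4.000, -7.000°), engaged; cmd=(-33.000, 12.000, -8.500°) → follower=(-66.500, 103.000, 60.500°)
step 3: Δleader=(12.000, -5.000, 43.000°), engaged; cmd=(18.000, -15.000, 66.500°) → follower=(-48.500, 88.000, 127.000°)

-14.000 19.000 88.000
-33.500 91.000 69.000
-66.500 103.000 60.500
-48.500 88.000 127.000


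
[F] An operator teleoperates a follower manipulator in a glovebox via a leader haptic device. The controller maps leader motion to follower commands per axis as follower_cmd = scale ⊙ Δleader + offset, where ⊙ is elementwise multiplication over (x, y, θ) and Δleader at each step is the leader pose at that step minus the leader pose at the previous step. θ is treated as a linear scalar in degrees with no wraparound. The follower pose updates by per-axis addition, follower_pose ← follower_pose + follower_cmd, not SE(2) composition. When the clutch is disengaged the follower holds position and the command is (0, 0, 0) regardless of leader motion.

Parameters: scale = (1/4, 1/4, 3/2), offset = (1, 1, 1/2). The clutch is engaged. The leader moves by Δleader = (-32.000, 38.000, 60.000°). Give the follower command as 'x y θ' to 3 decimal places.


-7.000 10.500 90.500

axis x: 1/4·-32.000 + 1 = -7.000
axis y: 1/4·38.000 + 1 = 10.500
axis θ: 3/2·60.000 + 1/2 = 90.500


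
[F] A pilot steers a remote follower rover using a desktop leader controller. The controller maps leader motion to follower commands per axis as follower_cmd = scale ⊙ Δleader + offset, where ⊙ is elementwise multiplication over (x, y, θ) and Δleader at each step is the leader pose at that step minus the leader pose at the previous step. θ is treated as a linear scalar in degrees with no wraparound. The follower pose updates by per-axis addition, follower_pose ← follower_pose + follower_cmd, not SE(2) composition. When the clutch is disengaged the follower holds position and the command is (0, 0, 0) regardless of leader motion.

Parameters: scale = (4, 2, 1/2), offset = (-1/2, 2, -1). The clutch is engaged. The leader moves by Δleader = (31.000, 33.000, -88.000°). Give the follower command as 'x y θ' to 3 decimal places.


123.500 68.000 -45.000

axis x: 4·31.000 + -1/2 = 123.500
axis y: 2·33.000 + 2 = 68.000
axis θ: 1/2·-88.000 + -1 = -45.000


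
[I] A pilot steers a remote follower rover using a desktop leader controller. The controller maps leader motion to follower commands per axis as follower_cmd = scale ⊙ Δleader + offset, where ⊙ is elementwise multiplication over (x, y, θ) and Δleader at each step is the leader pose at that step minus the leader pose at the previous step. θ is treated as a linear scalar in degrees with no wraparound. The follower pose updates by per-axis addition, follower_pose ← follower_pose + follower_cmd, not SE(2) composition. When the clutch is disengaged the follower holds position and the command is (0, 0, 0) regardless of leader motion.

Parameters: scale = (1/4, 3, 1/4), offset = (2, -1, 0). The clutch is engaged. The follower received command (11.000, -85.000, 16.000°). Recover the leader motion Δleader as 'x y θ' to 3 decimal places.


36.000 -28.000 64.000

axis x: (11.000 − 2) / (1/4) = 36.000
axis y: (-85.000 − -1) / (3) = -28.000
axis θ: (16.000 − 0) / (1/4) = 64.000


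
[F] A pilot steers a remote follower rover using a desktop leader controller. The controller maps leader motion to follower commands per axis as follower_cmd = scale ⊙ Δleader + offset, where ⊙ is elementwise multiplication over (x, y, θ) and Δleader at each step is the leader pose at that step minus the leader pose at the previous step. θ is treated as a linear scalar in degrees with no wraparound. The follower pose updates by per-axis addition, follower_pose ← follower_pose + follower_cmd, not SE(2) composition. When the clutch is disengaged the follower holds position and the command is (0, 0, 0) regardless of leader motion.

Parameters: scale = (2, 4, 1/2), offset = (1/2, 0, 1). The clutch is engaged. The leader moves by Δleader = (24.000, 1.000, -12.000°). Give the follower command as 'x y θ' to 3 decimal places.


axis x: 2·24.000 + 1/2 = 48.500
axis y: 4·1.000 + 0 = 4.000
axis θ: 1/2·-12.000 + 1 = -5.000

48.500 4.000 -5.000


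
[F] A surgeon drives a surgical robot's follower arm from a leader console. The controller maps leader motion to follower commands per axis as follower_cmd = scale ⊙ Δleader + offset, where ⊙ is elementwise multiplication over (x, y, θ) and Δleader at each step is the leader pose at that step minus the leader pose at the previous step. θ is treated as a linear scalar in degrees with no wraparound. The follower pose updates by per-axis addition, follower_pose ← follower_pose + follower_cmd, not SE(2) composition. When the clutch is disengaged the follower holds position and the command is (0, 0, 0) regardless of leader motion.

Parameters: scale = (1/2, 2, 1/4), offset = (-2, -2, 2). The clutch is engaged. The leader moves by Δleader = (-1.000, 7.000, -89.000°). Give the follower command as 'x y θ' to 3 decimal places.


axis x: 1/2·-1.000 + -2 = -2.500
axis y: 2·7.000 + -2 = 12.000
axis θ: 1/4·-89.000 + 2 = -20.250

-2.500 12.000 -20.250


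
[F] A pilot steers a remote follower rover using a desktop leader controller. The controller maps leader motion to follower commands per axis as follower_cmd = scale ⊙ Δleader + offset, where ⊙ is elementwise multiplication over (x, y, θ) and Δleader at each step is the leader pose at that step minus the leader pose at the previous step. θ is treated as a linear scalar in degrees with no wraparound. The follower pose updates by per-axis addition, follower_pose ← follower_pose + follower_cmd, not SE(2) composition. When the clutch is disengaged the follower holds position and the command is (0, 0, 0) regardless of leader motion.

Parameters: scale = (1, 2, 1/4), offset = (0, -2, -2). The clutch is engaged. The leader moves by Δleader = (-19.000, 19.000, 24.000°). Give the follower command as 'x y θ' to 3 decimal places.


axis x: 1·-19.000 + 0 = -19.000
axis y: 2·19.000 + -2 = 36.000
axis θ: 1/4·24.000 + -2 = 4.000

-19.000 36.000 4.000


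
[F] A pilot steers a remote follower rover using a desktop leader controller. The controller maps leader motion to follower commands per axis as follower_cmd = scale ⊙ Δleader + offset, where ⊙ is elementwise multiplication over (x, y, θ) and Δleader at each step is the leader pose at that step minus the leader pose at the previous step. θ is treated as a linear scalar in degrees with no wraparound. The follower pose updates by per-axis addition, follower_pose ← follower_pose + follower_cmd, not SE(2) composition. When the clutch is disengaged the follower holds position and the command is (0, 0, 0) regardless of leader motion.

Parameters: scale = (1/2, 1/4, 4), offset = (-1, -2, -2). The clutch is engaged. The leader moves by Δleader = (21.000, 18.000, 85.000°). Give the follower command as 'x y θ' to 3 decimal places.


axis x: 1/2·21.000 + -1 = 9.500
axis y: 1/4·18.000 + -2 = 2.500
axis θ: 4·85.000 + -2 = 338.000

9.500 2.500 338.000


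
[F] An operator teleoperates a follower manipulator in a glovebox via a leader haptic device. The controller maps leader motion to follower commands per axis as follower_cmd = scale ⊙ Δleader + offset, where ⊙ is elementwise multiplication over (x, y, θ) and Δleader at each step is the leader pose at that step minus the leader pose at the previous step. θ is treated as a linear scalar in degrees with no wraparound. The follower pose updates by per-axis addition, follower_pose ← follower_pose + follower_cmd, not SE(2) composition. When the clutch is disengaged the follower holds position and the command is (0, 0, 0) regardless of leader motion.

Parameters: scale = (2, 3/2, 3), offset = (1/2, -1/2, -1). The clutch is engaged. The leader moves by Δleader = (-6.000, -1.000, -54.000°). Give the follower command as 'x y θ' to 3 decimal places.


axis x: 2·-6.000 + 1/2 = -11.500
axis y: 3/2·-1.000 + -1/2 = -2.000
axis θ: 3·-54.000 + -1 = -163.000

-11.500 -2.000 -163.000


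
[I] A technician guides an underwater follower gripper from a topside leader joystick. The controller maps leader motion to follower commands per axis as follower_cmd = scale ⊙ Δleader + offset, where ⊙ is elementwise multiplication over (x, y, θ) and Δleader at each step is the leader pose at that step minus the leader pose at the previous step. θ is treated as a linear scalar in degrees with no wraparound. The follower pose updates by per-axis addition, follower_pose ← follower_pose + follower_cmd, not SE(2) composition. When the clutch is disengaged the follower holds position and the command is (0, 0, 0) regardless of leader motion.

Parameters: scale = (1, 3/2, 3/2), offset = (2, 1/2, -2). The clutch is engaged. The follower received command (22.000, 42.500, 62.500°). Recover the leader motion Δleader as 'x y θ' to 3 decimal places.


20.000 28.000 43.000

axis x: (22.000 − 2) / (1) = 20.000
axis y: (42.500 − 1/2) / (3/2) = 28.000
axis θ: (62.500 − -2) / (3/2) = 43.000


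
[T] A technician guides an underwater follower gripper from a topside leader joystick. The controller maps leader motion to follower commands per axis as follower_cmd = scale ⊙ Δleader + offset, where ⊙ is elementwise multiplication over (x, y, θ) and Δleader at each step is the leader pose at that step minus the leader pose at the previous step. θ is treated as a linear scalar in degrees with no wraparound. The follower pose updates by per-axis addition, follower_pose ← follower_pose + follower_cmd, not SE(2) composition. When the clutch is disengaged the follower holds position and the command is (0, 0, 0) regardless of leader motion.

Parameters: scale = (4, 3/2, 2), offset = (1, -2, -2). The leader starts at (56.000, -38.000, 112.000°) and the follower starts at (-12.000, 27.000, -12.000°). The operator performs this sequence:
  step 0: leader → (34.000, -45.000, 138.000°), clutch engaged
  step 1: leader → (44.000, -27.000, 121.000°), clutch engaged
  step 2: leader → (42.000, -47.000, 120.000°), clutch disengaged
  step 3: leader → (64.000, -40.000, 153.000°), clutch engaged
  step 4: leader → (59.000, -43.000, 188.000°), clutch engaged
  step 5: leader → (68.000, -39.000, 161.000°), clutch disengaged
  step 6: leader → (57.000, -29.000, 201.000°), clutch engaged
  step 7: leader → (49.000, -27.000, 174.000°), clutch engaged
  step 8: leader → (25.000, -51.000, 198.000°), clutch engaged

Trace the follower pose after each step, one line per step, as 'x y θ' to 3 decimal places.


-99.000 14.500 38.000
-58.000 39.500 2.000
-58.000 39.500 2.000
31.000 48.000 66.000
12.000 41.500 134.000
12.000 41.500 134.000
-31.000 54.500 212.000
-62.000 55.500 156.000
-157.000 17.500 202.000

step 0: Δleader=(-22.000, -7.000, 26.000°), engaged; cmd=(-87.000, -12.500, 50.000°) → follower=(-99.000, 14.500, 38.000°)
step 1: Δleader=(10.000, 18.000, -17.000°), engaged; cmd=(41.000, 25.000, -36.000°) → follower=(-58.000, 39.500, 2.000°)
step 2: Δleader=(-2.000, -20.000, -1.000°), disengaged; cmd=(0,0,0) → follower holds at (-58.000, 39.500, 2.000°)
step 3: Δleader=(22.000, 7.000, 33.000°), engaged; cmd=(89.000, 8.500, 64.000°) → follower=(31.000, 48.000, 66.000°)
step 4: Δleader=(-5.000, -3.000, 35.000°), engaged; cmd=(-19.000, -6.500, 68.000°) → follower=(12.000, 41.500, 134.000°)
step 5: Δleader=(9.000, 4.000, -27.000°), disengaged; cmd=(0,0,0) → follower holds at (12.000, 41.500, 134.000°)
step 6: Δleader=(-11.000, 10.000, 40.000°), engaged; cmd=(-43.000, 13.000, 78.000°) → follower=(-31.000, 54.500, 212.000°)
step 7: Δleader=(-8.000, 2.000, -27.000°), engaged; cmd=(-31.000, 1.000, -56.000°) → follower=(-62.000, 55.500, 156.000°)
step 8: Δleader=(-24.000, -24.000, 24.000°), engaged; cmd=(-95.000, -38.000, 46.000°) → follower=(-157.000, 17.500, 202.000°)


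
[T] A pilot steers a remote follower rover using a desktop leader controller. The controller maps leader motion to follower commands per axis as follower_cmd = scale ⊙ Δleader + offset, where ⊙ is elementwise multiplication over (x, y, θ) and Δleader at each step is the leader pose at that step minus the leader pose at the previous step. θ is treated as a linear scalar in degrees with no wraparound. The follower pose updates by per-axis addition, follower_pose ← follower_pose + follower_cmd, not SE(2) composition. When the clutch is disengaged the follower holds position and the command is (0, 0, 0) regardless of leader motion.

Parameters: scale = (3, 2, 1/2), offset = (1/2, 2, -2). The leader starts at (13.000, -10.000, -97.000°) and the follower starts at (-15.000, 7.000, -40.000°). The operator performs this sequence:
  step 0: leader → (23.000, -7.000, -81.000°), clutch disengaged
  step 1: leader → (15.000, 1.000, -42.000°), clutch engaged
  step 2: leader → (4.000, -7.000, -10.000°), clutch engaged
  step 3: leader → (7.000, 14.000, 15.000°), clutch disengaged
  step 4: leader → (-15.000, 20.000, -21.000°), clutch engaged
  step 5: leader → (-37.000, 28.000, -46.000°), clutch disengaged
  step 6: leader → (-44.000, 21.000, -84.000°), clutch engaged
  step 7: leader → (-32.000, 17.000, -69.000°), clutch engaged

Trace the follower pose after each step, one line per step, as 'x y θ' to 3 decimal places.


step 0: Δleader=(10.000, 3.000, 16.000°), disengaged; cmd=(0,0,0) → follower holds at (-15.000, 7.000, -40.000°)
step 1: Δleader=(-8.000, 8.000, 39.000°), engaged; cmd=(-23.500, 18.000, 17.500°) → follower=(-38.500, 25.000, -22.500°)
step 2: Δleader=(-11.000, -8.000, 32.000°), engaged; cmd=(-32.500, -14.000, 14.000°) → follower=(-71.000, 11.000, -8.500°)
step 3: Δleader=(3.000, 21.000, 25.000°), disengaged; cmd=(0,0,0) → follower holds at (-71.000, 11.000, -8.500°)
step 4: Δleader=(-22.000, 6.000, -36.000°), engaged; cmd=(-65.500, 14.000, -20.000°) → follower=(-136.500, 25.000, -28.500°)
step 5: Δleader=(-22.000, 8.000, -25.000°), disengaged; cmd=(0,0,0) → follower holds at (-136.500, 25.000, -28.500°)
step 6: Δleader=(-7.000, -7.000, -38.000°), engaged; cmd=(-20.500, -12.000, -21.000°) → follower=(-157.000, 13.000, -49.500°)
step 7: Δleader=(12.000, -4.000, 15.000°), engaged; cmd=(36.500, -6.000, 5.500°) → follower=(-120.500, 7.000, -44.000°)

-15.000 7.000 -40.000
-38.500 25.000 -22.500
-71.000 11.000 -8.500
-71.000 11.000 -8.500
-136.500 25.000 -28.500
-136.500 25.000 -28.500
-157.000 13.000 -49.500
-120.500 7.000 -44.000


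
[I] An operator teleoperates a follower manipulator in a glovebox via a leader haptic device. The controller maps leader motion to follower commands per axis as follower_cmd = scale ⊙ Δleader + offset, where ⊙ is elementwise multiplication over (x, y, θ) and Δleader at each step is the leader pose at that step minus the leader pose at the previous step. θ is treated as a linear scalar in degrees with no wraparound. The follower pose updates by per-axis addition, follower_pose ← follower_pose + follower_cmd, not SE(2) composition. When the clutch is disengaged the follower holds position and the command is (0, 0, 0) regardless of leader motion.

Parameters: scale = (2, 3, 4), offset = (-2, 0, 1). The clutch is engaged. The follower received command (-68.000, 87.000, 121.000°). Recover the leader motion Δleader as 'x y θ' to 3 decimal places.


-33.000 29.000 30.000

axis x: (-68.000 − -2) / (2) = -33.000
axis y: (87.000 − 0) / (3) = 29.000
axis θ: (121.000 − 1) / (4) = 30.000


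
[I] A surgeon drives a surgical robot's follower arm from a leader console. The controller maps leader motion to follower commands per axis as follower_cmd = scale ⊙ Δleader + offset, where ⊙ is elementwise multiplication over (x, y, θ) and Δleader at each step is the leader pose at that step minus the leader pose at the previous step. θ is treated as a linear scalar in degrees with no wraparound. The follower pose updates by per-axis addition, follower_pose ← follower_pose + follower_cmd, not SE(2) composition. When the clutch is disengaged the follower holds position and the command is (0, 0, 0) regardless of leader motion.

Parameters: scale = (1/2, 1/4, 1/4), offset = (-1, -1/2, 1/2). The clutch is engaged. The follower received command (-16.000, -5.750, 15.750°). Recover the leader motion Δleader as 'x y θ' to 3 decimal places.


axis x: (-16.000 − -1) / (1/2) = -30.000
axis y: (-5.750 − -1/2) / (1/4) = -21.000
axis θ: (15.750 − 1/2) / (1/4) = 61.000

-30.000 -21.000 61.000


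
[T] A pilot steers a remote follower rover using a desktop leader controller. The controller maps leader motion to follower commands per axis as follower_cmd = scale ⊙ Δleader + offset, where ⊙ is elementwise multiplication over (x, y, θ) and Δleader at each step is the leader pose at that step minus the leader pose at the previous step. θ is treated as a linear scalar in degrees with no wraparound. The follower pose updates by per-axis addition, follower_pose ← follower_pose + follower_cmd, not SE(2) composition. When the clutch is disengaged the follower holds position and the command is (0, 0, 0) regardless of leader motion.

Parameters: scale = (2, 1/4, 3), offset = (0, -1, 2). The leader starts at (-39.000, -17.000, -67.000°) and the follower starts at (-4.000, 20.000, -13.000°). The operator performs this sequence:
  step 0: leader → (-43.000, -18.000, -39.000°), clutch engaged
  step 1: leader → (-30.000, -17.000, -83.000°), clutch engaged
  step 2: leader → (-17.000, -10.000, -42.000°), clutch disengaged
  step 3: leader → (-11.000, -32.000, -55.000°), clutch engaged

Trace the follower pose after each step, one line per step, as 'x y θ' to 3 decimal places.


step 0: Δleader=(-4.000, -1.000, 28.000°), engaged; cmd=(-8.000, -1.250, 86.000°) → follower=(-12.000, 18.750, 73.000°)
step 1: Δleader=(13.000, 1.000, -44.000°), engaged; cmd=(26.000, -0.750, -130.000°) → follower=(14.000, 18.000, -57.000°)
step 2: Δleader=(13.000, 7.000, 41.000°), disengaged; cmd=(0,0,0) → follower holds at (14.000, 18.000, -57.000°)
step 3: Δleader=(6.000, -22.000, -13.000°), engaged; cmd=(12.000, -6.500, -37.000°) → follower=(26.000, 11.500, -94.000°)

-12.000 18.750 73.000
14.000 18.000 -57.000
14.000 18.000 -57.000
26.000 11.500 -94.000


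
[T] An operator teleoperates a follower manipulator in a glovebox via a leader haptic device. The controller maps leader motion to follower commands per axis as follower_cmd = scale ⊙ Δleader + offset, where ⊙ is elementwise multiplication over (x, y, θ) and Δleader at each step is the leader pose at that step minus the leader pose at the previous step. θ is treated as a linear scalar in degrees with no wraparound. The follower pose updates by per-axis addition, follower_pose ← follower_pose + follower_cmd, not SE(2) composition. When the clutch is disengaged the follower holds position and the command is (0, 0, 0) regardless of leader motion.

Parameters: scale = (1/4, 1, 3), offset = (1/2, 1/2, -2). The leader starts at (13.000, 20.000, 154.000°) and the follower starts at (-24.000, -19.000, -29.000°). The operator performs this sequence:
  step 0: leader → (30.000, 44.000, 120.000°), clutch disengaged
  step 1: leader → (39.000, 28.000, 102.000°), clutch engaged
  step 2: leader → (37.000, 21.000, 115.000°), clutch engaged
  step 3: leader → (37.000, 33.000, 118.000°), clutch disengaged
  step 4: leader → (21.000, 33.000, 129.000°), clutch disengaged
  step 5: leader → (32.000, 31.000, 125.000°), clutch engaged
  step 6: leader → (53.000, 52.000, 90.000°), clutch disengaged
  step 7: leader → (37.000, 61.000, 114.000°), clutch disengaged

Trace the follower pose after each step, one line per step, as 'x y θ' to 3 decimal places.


step 0: Δleader=(17.000, 24.000, -34.000°), disengaged; cmd=(0,0,0) → follower holds at (-24.000, -19.000, -29.000°)
step 1: Δleader=(9.000, -16.000, -18.000°), engaged; cmd=(2.750, -15.500, -56.000°) → follower=(-21.250, -34.500, -85.000°)
step 2: Δleader=(-2.000, -7.000, 13.000°), engaged; cmd=(0.000, -6.500, 37.000°) → follower=(-21.250, -41.000, -48.000°)
step 3: Δleader=(0.000, 12.000, 3.000°), disengaged; cmd=(0,0,0) → follower holds at (-21.250, -41.000, -48.000°)
step 4: Δleader=(-16.000, 0.000, 11.000°), disengaged; cmd=(0,0,0) → follower holds at (-21.250, -41.000, -48.000°)
step 5: Δleader=(11.000, -2.000, -4.000°), engaged; cmd=(3.250, -1.500, -14.000°) → follower=(-18.000, -42.500, -62.000°)
step 6: Δleader=(21.000, 21.000, -35.000°), disengaged; cmd=(0,0,0) → follower holds at (-18.000, -42.500, -62.000°)
step 7: Δleader=(-16.000, 9.000, 24.000°), disengaged; cmd=(0,0,0) → follower holds at (-18.000, -42.500, -62.000°)

-24.000 -19.000 -29.000
-21.250 -34.500 -85.000
-21.250 -41.000 -48.000
-21.250 -41.000 -48.000
-21.250 -41.000 -48.000
-18.000 -42.500 -62.000
-18.000 -42.500 -62.000
-18.000 -42.500 -62.000


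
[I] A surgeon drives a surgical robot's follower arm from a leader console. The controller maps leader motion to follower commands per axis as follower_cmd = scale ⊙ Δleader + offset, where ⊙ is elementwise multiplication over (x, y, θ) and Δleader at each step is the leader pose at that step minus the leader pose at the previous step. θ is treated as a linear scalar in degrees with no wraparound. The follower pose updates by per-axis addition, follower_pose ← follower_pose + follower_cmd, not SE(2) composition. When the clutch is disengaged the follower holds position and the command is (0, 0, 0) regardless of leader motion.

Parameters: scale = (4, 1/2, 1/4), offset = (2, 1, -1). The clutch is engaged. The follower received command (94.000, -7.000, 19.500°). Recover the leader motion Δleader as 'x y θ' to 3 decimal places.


axis x: (94.000 − 2) / (4) = 23.000
axis y: (-7.000 − 1) / (1/2) = -16.000
axis θ: (19.500 − -1) / (1/4) = 82.000

23.000 -16.000 82.000


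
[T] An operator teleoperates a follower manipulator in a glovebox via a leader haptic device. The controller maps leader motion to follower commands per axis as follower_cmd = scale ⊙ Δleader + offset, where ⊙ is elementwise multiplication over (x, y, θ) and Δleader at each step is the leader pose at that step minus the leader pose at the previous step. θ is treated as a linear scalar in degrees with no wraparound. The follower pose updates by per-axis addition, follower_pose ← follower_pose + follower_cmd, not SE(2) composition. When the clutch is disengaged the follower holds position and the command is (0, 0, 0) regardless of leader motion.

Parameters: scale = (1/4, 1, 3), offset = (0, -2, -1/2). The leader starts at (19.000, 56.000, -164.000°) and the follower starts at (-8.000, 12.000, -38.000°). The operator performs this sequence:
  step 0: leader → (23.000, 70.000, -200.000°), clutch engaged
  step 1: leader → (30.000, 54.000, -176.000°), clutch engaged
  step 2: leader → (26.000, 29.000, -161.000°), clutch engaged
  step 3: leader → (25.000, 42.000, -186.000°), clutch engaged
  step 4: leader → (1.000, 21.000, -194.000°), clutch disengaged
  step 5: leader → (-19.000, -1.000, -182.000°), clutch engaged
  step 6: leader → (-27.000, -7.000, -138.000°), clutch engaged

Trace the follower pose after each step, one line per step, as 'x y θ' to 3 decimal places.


step 0: Δleader=(4.000, 14.000, -36.000°), engaged; cmd=(1.000, 12.000, -108.500°) → follower=(-7.000, 24.000, -146.500°)
step 1: Δleader=(7.000, -16.000, 24.000°), engaged; cmd=(1.750, -18.000, 71.500°) → follower=(-5.250, 6.000, -75.000°)
step 2: Δleader=(-4.000, -25.000, 15.000°), engaged; cmd=(-1.000, -27.000, 44.500°) → follower=(-6.250, -21.000, -30.500°)
step 3: Δleader=(-1.000, 13.000, -25.000°), engaged; cmd=(-0.250, 11.000, -75.500°) → follower=(-6.500, -10.000, -106.000°)
step 4: Δleader=(-24.000, -21.000, -8.000°), disengaged; cmd=(0,0,0) → follower holds at (-6.500, -10.000, -106.000°)
step 5: Δleader=(-20.000, -22.000, 12.000°), engaged; cmd=(-5.000, -24.000, 35.500°) → follower=(-11.500, -34.000, -70.500°)
step 6: Δleader=(-8.000, -6.000, 44.000°), engaged; cmd=(-2.000, -8.000, 131.500°) → follower=(-13.500, -42.000, 61.000°)

-7.000 24.000 -146.500
-5.250 6.000 -75.000
-6.250 -21.000 -30.500
-6.500 -10.000 -106.000
-6.500 -10.000 -106.000
-11.500 -34.000 -70.500
-13.500 -42.000 61.000
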